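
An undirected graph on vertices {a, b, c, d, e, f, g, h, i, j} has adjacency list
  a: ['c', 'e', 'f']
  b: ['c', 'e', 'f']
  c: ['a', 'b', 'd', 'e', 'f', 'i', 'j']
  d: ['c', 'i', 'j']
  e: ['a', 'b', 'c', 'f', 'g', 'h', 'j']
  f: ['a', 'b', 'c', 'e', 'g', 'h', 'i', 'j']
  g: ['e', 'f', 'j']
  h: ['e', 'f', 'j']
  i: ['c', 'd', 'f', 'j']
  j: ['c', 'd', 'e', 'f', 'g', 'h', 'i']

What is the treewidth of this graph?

3

A width-3 tree decomposition is:
Bags: B1 = {c, e, f, j}  B2 = {e, f, g, j}  B3 = {a, c, e, f}  B4 = {c, f, i, j}  B5 = {c, d, i, j}  B6 = {b, c, e, f}  B7 = {e, f, h, j}
Tree: B1–B2, B1–B3, B1–B4, B4–B5, B3–B6, B2–B7
Each bag holds 4 vertices, so the decomposition has width 3, which upper-bounds the treewidth. Conversely, {c, d, i, j} is a clique of size 4, and the vertices of any clique must share a bag in every tree decomposition; so some bag has ≥ 4 vertices and tw(G) ≥ 3. The upper and lower bounds meet at 3, so that is the treewidth.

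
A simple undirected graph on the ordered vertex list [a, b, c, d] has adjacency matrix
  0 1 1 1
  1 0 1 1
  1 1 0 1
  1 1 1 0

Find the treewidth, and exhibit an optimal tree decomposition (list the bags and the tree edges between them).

Treewidth 3.
One such decomposition:
Bags: B1 = {a, b, c, d}
Tree: (single bag)

A single bag containing all 4 vertices is trivially a valid decomposition of width 3. On the other hand G contains the 4-clique {a, b, c, d}. A clique must lie in a single bag of any decomposition, so no decomposition can have width below 3. Hence tw(G) = 3 exactly.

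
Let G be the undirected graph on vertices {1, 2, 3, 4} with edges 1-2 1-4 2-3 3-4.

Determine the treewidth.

A width-2 tree decomposition is:
Bags: B1 = {2, 3, 4}  B2 = {1, 2, 4}
Tree: B1–B2
Every bag has size at most 3, so the width is 3 − 1 = 2 and tw(G) ≤ 2. For the lower bound, G contains the cycle 4–3–2–1–4, so G is not a forest; only forests have treewidth ≤ 1, hence tw(G) ≥ 2. The upper and lower bounds meet at 2, so that is the treewidth.

2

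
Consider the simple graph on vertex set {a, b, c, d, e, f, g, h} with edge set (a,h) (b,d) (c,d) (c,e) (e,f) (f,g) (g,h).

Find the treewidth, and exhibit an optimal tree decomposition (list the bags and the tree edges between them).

Treewidth 1.
One such decomposition:
Bags: B1 = {b, d}  B2 = {c, d}  B3 = {c, e}  B4 = {e, f}  B5 = {f, g}  B6 = {g, h}  B7 = {a, h}
Tree: B1–B2, B2–B3, B3–B4, B4–B5, B5–B6, B6–B7

Every bag has size at most 2, so the width is 2 − 1 = 1 and tw(G) ≤ 1. Any graph with an edge has treewidth ≥ 1, and G has the edge b–d. Therefore the treewidth is 1.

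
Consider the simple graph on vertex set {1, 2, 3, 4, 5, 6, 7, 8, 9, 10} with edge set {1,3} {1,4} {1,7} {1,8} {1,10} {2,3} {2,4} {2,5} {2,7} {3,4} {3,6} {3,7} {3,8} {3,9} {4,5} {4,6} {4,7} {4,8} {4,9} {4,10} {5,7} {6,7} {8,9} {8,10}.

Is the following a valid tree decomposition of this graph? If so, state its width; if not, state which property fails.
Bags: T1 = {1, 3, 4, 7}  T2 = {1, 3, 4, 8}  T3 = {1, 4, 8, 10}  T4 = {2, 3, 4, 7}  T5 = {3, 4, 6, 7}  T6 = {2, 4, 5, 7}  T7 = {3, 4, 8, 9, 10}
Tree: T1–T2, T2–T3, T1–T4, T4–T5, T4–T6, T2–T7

A tree decomposition must satisfy three properties: every vertex lies in some bag; for every edge, both endpoints lie together in some bag; and for every vertex, the bags containing it form a connected subtree. Here bags containing vertex 10 are not connected in the tree, so the decomposition is invalid.

No — bags containing vertex 10 are not connected in the tree.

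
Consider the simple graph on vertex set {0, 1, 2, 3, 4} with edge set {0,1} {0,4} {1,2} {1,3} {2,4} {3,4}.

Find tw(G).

2

A width-2 tree decomposition is:
Bags: B1 = {1, 2, 4}  B2 = {1, 3, 4}  B3 = {0, 1, 4}
Tree: B1–B2, B2–B3
The largest bag has 3 vertices, giving width 2; this decomposition certifies tw(G) ≤ 2. For the lower bound, G contains the cycle 1–2–4–3–1, so G is not a forest; only forests have treewidth ≤ 1, hence tw(G) ≥ 2. Hence tw(G) = 2 exactly.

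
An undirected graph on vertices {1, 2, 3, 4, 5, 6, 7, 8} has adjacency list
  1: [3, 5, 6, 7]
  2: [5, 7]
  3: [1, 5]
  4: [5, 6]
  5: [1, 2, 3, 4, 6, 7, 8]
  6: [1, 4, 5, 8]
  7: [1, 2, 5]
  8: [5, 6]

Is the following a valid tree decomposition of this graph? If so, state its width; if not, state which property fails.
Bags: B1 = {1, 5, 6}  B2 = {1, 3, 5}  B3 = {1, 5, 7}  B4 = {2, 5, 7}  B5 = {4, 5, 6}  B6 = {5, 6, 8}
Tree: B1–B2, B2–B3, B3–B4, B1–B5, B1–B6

Yes; width 2.

Checking the three conditions: (i) the bags cover all of {1, 2, 3, 4, 5, 6, 7, 8}; (ii) for each edge, some bag contains both endpoints; (iii) the bags containing any fixed vertex form a subtree. All hold, so the decomposition is valid with width 3 − 1 = 2.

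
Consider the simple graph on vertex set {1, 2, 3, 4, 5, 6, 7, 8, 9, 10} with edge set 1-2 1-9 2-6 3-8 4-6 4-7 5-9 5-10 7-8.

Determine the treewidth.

A width-1 tree decomposition is:
Bags: B1 = {3, 8}  B2 = {7, 8}  B3 = {4, 7}  B4 = {4, 6}  B5 = {2, 6}  B6 = {1, 2}  B7 = {1, 9}  B8 = {5, 9}  B9 = {5, 10}
Tree: B1–B2, B2–B3, B3–B4, B4–B5, B5–B6, B6–B7, B7–B8, B8–B9
The largest bag has 2 vertices, giving width 1; this decomposition certifies tw(G) ≤ 1. Since G has at least one edge (e.g. 3–8), it is not an edgeless graph, so tw(G) ≥ 1. Combining the bounds, tw(G) = 1.

1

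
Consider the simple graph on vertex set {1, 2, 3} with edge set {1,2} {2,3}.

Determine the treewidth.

1

A width-1 tree decomposition is:
Bags: B1 = {1, 2}  B2 = {2, 3}
Tree: B1–B2
Every bag has size at most 2, so the width is 2 − 1 = 1 and tw(G) ≤ 1. Any graph with an edge has treewidth ≥ 1, and G has the edge 2–1. Combining the bounds, tw(G) = 1.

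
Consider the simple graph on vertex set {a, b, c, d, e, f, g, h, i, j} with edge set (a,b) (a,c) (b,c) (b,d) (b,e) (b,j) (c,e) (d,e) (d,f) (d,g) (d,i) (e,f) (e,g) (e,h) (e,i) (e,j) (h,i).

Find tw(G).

2

A width-2 tree decomposition is:
Bags: B1 = {b, d, e}  B2 = {d, e, i}  B3 = {d, e, g}  B4 = {d, e, f}  B5 = {e, h, i}  B6 = {b, c, e}  B7 = {a, b, c}  B8 = {b, e, j}
Tree: B1–B2, B2–B3, B1–B4, B2–B5, B1–B6, B6–B7, B6–B8
Each bag holds 3 vertices, so the decomposition has width 2, which upper-bounds the treewidth. On the other hand G contains the 3-clique {d, e, g}. A clique must lie in a single bag of any decomposition, so no decomposition can have width below 2. Therefore the treewidth is 2.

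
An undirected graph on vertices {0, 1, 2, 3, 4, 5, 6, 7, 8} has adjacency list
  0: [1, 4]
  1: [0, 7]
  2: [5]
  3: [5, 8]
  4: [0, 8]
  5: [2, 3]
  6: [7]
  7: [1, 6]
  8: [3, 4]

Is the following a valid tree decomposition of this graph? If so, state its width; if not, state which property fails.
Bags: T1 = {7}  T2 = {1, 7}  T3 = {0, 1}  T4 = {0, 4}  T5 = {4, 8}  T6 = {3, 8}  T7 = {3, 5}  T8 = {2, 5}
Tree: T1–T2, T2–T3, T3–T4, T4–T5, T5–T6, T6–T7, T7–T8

No — vertex 6 appears in no bag.

A tree decomposition must satisfy three properties: every vertex lies in some bag; for every edge, both endpoints lie together in some bag; and for every vertex, the bags containing it form a connected subtree. Here vertex 6 appears in no bag, so the decomposition is invalid.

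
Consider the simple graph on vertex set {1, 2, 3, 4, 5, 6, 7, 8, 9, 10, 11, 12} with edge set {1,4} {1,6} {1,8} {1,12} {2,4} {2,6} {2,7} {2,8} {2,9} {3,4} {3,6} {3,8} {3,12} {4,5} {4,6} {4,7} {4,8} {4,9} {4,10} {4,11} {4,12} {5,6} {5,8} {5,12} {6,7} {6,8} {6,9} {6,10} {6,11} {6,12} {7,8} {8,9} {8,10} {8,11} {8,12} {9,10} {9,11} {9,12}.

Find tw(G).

A width-4 tree decomposition is:
Bags: B1 = {2, 4, 6, 8, 9}  B2 = {4, 6, 8, 9, 12}  B3 = {3, 4, 6, 8, 12}  B4 = {4, 6, 8, 9, 10}  B5 = {2, 4, 6, 7, 8}  B6 = {4, 6, 8, 9, 11}  B7 = {4, 5, 6, 8, 12}  B8 = {1, 4, 6, 8, 12}
Tree: B1–B2, B2–B3, B1–B4, B1–B5, B4–B6, B3–B7, B2–B8
The largest bag has 5 vertices, giving width 4; this decomposition certifies tw(G) ≤ 4. On the other hand G contains the 5-clique {1, 4, 6, 8, 12}. A clique must lie in a single bag of any decomposition, so no decomposition can have width below 4. Hence tw(G) = 4 exactly.

4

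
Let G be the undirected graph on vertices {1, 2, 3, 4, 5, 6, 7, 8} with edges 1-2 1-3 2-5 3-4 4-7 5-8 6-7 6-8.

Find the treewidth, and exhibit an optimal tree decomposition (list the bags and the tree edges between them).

Treewidth 2.
One such decomposition:
Bags: B1 = {3, 4, 7}  B2 = {1, 3, 7}  B3 = {1, 2, 7}  B4 = {2, 5, 7}  B5 = {5, 7, 8}  B6 = {6, 7, 8}
Tree: B1–B2, B2–B3, B3–B4, B4–B5, B5–B6

Every bag has size at most 3, so the width is 3 − 1 = 2 and tw(G) ≤ 2. The edges 7–4–3–1–2–5–8–6–7 form a cycle, so G is not a tree and its treewidth is at least 2. Therefore the treewidth is 2.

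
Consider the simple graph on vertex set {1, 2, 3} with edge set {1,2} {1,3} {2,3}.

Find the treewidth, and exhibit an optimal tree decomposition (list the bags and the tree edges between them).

With just one bag of size 3, the width is 3 − 1 = 2, so tw(G) ≤ 2. For the lower bound, the 3 vertices {1, 2, 3} are pairwise adjacent, and any tree decomposition puts a clique entirely inside one bag — forcing width ≥ 2. Therefore the treewidth is 2.

Treewidth 2.
One such decomposition:
Bags: B1 = {1, 2, 3}
Tree: (single bag)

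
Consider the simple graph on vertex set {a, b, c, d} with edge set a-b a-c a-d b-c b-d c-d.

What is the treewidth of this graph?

3

A width-3 tree decomposition is:
Bags: B1 = {a, b, c, d}
Tree: (single bag)
With just one bag of size 4, the width is 4 − 1 = 3, so tw(G) ≤ 3. Conversely, {a, b, c, d} is a clique of size 4, and the vertices of any clique must share a bag in every tree decomposition; so some bag has ≥ 4 vertices and tw(G) ≥ 3. The upper and lower bounds meet at 3, so that is the treewidth.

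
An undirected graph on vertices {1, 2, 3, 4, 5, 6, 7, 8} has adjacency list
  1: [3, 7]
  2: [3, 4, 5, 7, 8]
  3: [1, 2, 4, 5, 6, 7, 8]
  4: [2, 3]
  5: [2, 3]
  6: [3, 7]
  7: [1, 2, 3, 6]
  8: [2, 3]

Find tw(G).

2

A width-2 tree decomposition is:
Bags: B1 = {1, 3, 7}  B2 = {3, 6, 7}  B3 = {2, 3, 7}  B4 = {2, 3, 8}  B5 = {2, 3, 4}  B6 = {2, 3, 5}
Tree: B1–B2, B1–B3, B3–B4, B4–B5, B5–B6
Each bag holds 3 vertices, so the decomposition has width 2, which upper-bounds the treewidth. On the other hand G contains the 3-clique {1, 3, 7}. A clique must lie in a single bag of any decomposition, so no decomposition can have width below 2. The upper and lower bounds meet at 2, so that is the treewidth.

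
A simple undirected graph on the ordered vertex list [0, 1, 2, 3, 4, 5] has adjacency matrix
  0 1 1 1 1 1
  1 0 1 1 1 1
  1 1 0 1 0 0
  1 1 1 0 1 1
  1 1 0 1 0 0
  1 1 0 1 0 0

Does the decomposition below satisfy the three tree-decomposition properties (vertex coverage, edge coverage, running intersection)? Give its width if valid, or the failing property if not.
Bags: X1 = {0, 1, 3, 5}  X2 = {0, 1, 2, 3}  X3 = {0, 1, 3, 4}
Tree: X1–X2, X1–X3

Yes; width 3.

Checking the three conditions: (i) the bags cover all of {0, 1, 2, 3, 4, 5}; (ii) for each edge, some bag contains both endpoints; (iii) the bags containing any fixed vertex form a subtree. All hold, so the decomposition is valid with width 4 − 1 = 3.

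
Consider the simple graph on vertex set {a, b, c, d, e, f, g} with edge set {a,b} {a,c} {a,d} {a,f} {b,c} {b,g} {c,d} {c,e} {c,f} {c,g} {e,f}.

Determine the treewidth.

A width-2 tree decomposition is:
Bags: B1 = {a, b, c}  B2 = {b, c, g}  B3 = {a, c, f}  B4 = {a, c, d}  B5 = {c, e, f}
Tree: B1–B2, B1–B3, B3–B4, B3–B5
Each bag holds 3 vertices, so the decomposition has width 2, which upper-bounds the treewidth. For the lower bound, the 3 vertices {b, c, g} are pairwise adjacent, and any tree decomposition puts a clique entirely inside one bag — forcing width ≥ 2. The upper and lower bounds meet at 2, so that is the treewidth.

2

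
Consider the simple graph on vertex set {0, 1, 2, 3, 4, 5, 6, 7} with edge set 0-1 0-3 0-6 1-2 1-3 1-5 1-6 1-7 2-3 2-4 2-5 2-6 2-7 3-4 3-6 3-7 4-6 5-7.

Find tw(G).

A width-3 tree decomposition is:
Bags: B1 = {2, 3, 4, 6}  B2 = {1, 2, 3, 6}  B3 = {0, 1, 3, 6}  B4 = {1, 2, 3, 7}  B5 = {1, 2, 5, 7}
Tree: B1–B2, B2–B3, B2–B4, B4–B5
Each bag holds 4 vertices, so the decomposition has width 3, which upper-bounds the treewidth. Conversely, {0, 1, 3, 6} is a clique of size 4, and the vertices of any clique must share a bag in every tree decomposition; so some bag has ≥ 4 vertices and tw(G) ≥ 3. Therefore the treewidth is 3.

3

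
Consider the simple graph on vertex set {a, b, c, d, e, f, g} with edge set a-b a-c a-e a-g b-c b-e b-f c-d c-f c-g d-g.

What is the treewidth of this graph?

A width-2 tree decomposition is:
Bags: B1 = {a, c, g}  B2 = {c, d, g}  B3 = {a, b, c}  B4 = {b, c, f}  B5 = {a, b, e}
Tree: B1–B2, B1–B3, B3–B4, B3–B5
Each bag holds 3 vertices, so the decomposition has width 2, which upper-bounds the treewidth. On the other hand G contains the 3-clique {a, b, e}. A clique must lie in a single bag of any decomposition, so no decomposition can have width below 2. Combining the bounds, tw(G) = 2.

2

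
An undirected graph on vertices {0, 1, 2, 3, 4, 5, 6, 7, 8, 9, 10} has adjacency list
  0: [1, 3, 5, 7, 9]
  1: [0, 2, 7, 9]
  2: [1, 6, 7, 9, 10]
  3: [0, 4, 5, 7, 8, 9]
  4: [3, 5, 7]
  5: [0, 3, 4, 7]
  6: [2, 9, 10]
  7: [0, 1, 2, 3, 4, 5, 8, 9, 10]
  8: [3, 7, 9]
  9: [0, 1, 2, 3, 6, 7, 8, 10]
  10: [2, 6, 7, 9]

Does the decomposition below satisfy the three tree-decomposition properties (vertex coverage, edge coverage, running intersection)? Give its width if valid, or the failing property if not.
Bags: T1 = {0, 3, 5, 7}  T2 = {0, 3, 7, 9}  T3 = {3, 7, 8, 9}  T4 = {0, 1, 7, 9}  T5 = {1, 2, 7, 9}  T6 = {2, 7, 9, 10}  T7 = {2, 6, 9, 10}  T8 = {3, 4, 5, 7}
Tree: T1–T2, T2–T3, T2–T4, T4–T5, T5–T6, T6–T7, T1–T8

Checking the three conditions: (i) the bags cover all of {0, 1, 2, 3, 4, 5, 6, 7, 8, 9, 10}; (ii) for each edge, some bag contains both endpoints; (iii) the bags containing any fixed vertex form a subtree. All hold, so the decomposition is valid with width 4 − 1 = 3.

Yes; width 3.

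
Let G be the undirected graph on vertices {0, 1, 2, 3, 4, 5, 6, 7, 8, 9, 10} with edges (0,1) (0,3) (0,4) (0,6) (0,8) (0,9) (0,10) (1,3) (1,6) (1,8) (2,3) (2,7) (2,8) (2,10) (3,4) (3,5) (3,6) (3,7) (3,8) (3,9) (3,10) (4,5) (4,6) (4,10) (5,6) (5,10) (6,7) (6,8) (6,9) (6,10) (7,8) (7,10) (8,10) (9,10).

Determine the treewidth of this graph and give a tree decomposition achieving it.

Treewidth 4.
Bags: B1 = {0, 1, 3, 6, 8}  B2 = {0, 3, 6, 8, 10}  B3 = {3, 6, 7, 8, 10}  B4 = {2, 3, 7, 8, 10}  B5 = {0, 3, 4, 6, 10}  B6 = {3, 4, 5, 6, 10}  B7 = {0, 3, 6, 9, 10}
Tree: B1–B2, B2–B3, B3–B4, B2–B5, B5–B6, B2–B7

Every bag has size at most 5, so the width is 5 − 1 = 4 and tw(G) ≤ 4. Conversely, {2, 3, 7, 8, 10} is a clique of size 5, and the vertices of any clique must share a bag in every tree decomposition; so some bag has ≥ 5 vertices and tw(G) ≥ 4. Combining the bounds, tw(G) = 4.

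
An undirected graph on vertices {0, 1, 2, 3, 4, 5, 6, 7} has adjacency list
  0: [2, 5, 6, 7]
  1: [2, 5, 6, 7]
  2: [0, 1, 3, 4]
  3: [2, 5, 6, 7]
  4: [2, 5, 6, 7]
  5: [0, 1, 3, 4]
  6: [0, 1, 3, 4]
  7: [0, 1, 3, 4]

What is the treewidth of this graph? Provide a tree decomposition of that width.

The largest bag has 5 vertices, giving width 4; this decomposition certifies tw(G) ≤ 4. For the lower bound: the 5 vertex sets {0,2}, {4,7}, {3,5}, {6}, {1} are disjoint, each induces a connected subgraph, and every pair is joined by at least one edge of G. Contracting each set to a single vertex therefore yields K_{5} as a minor, and since treewidth is minor-monotone, tw(G) ≥ tw(K_{5}) = 4. Combining the bounds, tw(G) = 4.

Treewidth 4.
One optimal decomposition is:
Bags: B1 = {0, 2, 5, 6, 7}  B2 = {2, 4, 5, 6, 7}  B3 = {2, 3, 5, 6, 7}  B4 = {1, 2, 5, 6, 7}
Tree: B1–B2, B2–B3, B3–B4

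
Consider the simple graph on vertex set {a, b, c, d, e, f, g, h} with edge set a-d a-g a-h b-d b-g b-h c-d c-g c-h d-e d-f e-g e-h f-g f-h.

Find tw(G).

A width-3 tree decomposition is:
Bags: B1 = {a, d, g, h}  B2 = {d, e, g, h}  B3 = {c, d, g, h}  B4 = {d, f, g, h}  B5 = {b, d, g, h}
Tree: B1–B2, B2–B3, B3–B4, B4–B5
Each bag holds 4 vertices, so the decomposition has width 3, which upper-bounds the treewidth. For the lower bound: the 4 vertex sets {a,g}, {e,h}, {d}, {c} are disjoint, each induces a connected subgraph, and every pair is joined by at least one edge of G. Contracting each set to a single vertex therefore yields K_{4} as a minor, and since treewidth is minor-monotone, tw(G) ≥ tw(K_{4}) = 3. Hence tw(G) = 3 exactly.

3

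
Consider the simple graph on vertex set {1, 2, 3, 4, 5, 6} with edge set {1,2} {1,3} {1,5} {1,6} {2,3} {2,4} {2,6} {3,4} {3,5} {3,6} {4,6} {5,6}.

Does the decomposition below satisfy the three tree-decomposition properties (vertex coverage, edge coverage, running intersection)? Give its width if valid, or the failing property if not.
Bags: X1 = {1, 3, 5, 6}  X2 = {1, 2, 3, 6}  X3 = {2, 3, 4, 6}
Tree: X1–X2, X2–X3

Checking the three conditions: (i) the bags cover all of {1, 2, 3, 4, 5, 6}; (ii) for each edge, some bag contains both endpoints; (iii) the bags containing any fixed vertex form a subtree. All hold, so the decomposition is valid with width 4 − 1 = 3.

Yes; width 3.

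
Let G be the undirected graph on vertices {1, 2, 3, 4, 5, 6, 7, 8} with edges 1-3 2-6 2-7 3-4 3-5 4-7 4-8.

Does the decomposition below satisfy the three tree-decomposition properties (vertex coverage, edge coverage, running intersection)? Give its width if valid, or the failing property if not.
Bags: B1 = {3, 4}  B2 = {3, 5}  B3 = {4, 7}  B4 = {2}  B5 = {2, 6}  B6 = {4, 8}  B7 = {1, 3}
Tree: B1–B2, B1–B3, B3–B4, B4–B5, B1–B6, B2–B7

No — edge (7,2) lies in no bag.

A tree decomposition must satisfy three properties: every vertex lies in some bag; for every edge, both endpoints lie together in some bag; and for every vertex, the bags containing it form a connected subtree. Here edge (7,2) lies in no bag, so the decomposition is invalid.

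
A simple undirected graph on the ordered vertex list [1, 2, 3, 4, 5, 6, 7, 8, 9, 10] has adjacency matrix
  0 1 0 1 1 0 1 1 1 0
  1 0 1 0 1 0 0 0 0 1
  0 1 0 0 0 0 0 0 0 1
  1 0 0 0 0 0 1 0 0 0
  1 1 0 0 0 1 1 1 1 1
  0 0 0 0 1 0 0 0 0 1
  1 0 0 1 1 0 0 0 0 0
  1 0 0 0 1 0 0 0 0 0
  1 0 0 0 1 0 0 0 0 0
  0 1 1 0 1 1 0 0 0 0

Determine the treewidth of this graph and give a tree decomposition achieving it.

The largest bag has 3 vertices, giving width 2; this decomposition certifies tw(G) ≤ 2. For the lower bound, the 3 vertices {2, 3, 10} are pairwise adjacent, and any tree decomposition puts a clique entirely inside one bag — forcing width ≥ 2. Hence tw(G) = 2 exactly.

Treewidth 2.
Bags: B1 = {1, 2, 5}  B2 = {2, 5, 10}  B3 = {1, 5, 7}  B4 = {1, 5, 9}  B5 = {5, 6, 10}  B6 = {2, 3, 10}  B7 = {1, 4, 7}  B8 = {1, 5, 8}
Tree: B1–B2, B1–B3, B1–B4, B2–B5, B2–B6, B3–B7, B4–B8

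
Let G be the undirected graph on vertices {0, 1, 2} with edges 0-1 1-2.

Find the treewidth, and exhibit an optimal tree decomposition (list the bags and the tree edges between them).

Treewidth 1.
One such decomposition:
Bags: B1 = {0, 1}  B2 = {1, 2}
Tree: B1–B2

The largest bag has 2 vertices, giving width 1; this decomposition certifies tw(G) ≤ 1. Any graph with an edge has treewidth ≥ 1, and G has the edge 1–0. Therefore the treewidth is 1.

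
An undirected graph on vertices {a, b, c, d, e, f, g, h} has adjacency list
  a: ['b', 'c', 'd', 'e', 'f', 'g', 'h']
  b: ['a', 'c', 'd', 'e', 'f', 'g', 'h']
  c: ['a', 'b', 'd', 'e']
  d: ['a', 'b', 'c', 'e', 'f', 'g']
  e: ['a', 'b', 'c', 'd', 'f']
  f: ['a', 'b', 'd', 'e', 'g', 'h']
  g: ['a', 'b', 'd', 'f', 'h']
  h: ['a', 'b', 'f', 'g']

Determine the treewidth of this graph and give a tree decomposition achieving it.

Every bag has size at most 5, so the width is 5 − 1 = 4 and tw(G) ≤ 4. On the other hand G contains the 5-clique {a, b, d, f, g}. A clique must lie in a single bag of any decomposition, so no decomposition can have width below 4. Combining the bounds, tw(G) = 4.

Treewidth 4.
One such decomposition:
Bags: B1 = {a, b, d, e, f}  B2 = {a, b, d, f, g}  B3 = {a, b, f, g, h}  B4 = {a, b, c, d, e}
Tree: B1–B2, B2–B3, B1–B4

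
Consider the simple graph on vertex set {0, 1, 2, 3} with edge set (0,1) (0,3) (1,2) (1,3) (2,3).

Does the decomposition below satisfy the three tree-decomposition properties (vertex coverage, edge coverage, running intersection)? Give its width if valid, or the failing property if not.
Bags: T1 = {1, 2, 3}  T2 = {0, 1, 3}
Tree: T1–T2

Checking the three conditions: (i) the bags cover all of {0, 1, 2, 3}; (ii) for each edge, some bag contains both endpoints; (iii) the bags containing any fixed vertex form a subtree. All hold, so the decomposition is valid with width 3 − 1 = 2.

Yes; width 2.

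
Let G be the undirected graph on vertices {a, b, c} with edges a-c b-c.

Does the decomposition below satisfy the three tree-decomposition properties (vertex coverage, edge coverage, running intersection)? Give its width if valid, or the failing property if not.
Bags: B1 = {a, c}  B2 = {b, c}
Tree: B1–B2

Checking the three conditions: (i) the bags cover all of {a, b, c}; (ii) for each edge, some bag contains both endpoints; (iii) the bags containing any fixed vertex form a subtree. All hold, so the decomposition is valid with width 2 − 1 = 1.

Yes; width 1.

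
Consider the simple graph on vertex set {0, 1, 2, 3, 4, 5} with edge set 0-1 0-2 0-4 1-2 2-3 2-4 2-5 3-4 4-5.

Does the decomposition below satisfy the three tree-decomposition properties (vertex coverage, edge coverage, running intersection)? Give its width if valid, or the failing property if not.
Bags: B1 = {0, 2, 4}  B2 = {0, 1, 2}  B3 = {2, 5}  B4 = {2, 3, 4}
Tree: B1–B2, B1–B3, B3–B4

A tree decomposition must satisfy three properties: every vertex lies in some bag; for every edge, both endpoints lie together in some bag; and for every vertex, the bags containing it form a connected subtree. Here edge (4,5) lies in no bag, so the decomposition is invalid.

No — edge (4,5) lies in no bag.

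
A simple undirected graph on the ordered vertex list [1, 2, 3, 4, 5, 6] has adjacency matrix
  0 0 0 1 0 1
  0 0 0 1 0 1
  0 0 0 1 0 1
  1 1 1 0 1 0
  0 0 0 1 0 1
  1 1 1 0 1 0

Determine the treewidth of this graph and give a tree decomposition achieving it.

Treewidth 2.
One optimal decomposition is:
Bags: B1 = {1, 4, 6}  B2 = {4, 5, 6}  B3 = {3, 4, 6}  B4 = {2, 4, 6}
Tree: B1–B2, B2–B3, B3–B4

Every bag has size at most 3, so the width is 3 − 1 = 2 and tw(G) ≤ 2. The edges 4–1–6–5–4 form a cycle, so G is not a tree and its treewidth is at least 2. Hence tw(G) = 2 exactly.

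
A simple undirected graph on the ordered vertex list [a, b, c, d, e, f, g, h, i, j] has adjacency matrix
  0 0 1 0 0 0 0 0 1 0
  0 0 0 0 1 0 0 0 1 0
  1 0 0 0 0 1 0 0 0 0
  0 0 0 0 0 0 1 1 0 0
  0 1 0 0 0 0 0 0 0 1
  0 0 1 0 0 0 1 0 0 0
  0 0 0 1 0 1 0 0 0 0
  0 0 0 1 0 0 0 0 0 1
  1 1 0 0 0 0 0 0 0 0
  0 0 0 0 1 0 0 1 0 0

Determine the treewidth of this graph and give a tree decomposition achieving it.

Each bag holds 3 vertices, so the decomposition has width 2, which upper-bounds the treewidth. The edges c–a–i–b–e–j–h–d–g–f–c form a cycle, so G is not a tree and its treewidth is at least 2. The upper and lower bounds meet at 2, so that is the treewidth.

Treewidth 2.
One such decomposition:
Bags: B1 = {a, c, i}  B2 = {b, c, i}  B3 = {b, c, e}  B4 = {c, e, j}  B5 = {c, h, j}  B6 = {c, d, h}  B7 = {c, d, g}  B8 = {c, f, g}
Tree: B1–B2, B2–B3, B3–B4, B4–B5, B5–B6, B6–B7, B7–B8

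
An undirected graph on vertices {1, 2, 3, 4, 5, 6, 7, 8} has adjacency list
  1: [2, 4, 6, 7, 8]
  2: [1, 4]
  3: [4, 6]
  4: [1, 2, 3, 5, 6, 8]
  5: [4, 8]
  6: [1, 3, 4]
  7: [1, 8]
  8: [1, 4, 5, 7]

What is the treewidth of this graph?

2

A width-2 tree decomposition is:
Bags: B1 = {1, 4, 6}  B2 = {1, 4, 8}  B3 = {3, 4, 6}  B4 = {1, 2, 4}  B5 = {4, 5, 8}  B6 = {1, 7, 8}
Tree: B1–B2, B1–B3, B2–B4, B2–B5, B2–B6
Every bag has size at most 3, so the width is 3 − 1 = 2 and tw(G) ≤ 2. Conversely, {1, 4, 8} is a clique of size 3, and the vertices of any clique must share a bag in every tree decomposition; so some bag has ≥ 3 vertices and tw(G) ≥ 2. The upper and lower bounds meet at 2, so that is the treewidth.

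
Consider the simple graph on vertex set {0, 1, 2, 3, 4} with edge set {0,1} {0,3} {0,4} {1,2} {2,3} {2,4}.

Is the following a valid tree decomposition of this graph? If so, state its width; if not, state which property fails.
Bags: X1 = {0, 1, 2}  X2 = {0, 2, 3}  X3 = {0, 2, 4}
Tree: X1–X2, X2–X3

Vertex coverage: the bags together contain {0, 1, 2, 3, 4}, the full vertex set. Edge coverage: each edge of G has both endpoints in at least one bag. Running intersection: for every vertex, the bags containing it form a connected subtree. All three properties hold, so this is a valid tree decomposition of width max|bag| − 1 = 2, and hence tw(G) ≤ 2.

Yes; width 2.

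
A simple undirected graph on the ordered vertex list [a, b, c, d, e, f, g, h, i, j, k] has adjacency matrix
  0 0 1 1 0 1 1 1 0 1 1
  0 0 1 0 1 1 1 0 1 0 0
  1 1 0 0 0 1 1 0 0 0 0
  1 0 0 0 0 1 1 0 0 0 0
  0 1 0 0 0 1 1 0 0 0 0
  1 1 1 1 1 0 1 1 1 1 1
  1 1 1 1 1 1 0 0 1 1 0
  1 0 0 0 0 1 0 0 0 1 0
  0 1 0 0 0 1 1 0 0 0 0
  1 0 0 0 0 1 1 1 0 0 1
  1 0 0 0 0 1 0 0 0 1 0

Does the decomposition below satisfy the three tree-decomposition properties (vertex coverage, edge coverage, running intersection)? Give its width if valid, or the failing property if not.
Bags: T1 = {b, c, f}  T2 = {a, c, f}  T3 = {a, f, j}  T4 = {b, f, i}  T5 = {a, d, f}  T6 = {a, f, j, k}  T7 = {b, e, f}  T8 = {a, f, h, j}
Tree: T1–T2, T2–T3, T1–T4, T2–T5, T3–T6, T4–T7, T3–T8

A tree decomposition must satisfy three properties: every vertex lies in some bag; for every edge, both endpoints lie together in some bag; and for every vertex, the bags containing it form a connected subtree. Here vertex g appears in no bag, so the decomposition is invalid.

No — vertex g appears in no bag.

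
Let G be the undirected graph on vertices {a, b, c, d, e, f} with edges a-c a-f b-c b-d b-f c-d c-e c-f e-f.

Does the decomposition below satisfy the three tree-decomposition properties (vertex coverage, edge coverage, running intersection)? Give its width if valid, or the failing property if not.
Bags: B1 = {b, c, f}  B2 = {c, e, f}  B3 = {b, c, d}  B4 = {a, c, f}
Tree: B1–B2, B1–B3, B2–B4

Yes; width 2.

Checking the three conditions: (i) the bags cover all of {a, b, c, d, e, f}; (ii) for each edge, some bag contains both endpoints; (iii) the bags containing any fixed vertex form a subtree. All hold, so the decomposition is valid with width 3 − 1 = 2.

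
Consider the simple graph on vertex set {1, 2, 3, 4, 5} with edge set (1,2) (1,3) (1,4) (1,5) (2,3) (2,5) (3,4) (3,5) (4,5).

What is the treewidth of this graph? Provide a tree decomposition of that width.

The largest bag has 4 vertices, giving width 3; this decomposition certifies tw(G) ≤ 3. On the other hand G contains the 4-clique {1, 2, 3, 5}. A clique must lie in a single bag of any decomposition, so no decomposition can have width below 3. Combining the bounds, tw(G) = 3.

Treewidth 3.
One such decomposition:
Bags: B1 = {1, 3, 4, 5}  B2 = {1, 2, 3, 5}
Tree: B1–B2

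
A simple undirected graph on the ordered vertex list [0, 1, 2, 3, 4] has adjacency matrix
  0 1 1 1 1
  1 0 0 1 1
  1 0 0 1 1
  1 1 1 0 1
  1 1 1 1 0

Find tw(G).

3

A width-3 tree decomposition is:
Bags: B1 = {0, 1, 3, 4}  B2 = {0, 2, 3, 4}
Tree: B1–B2
Every bag has size at most 4, so the width is 4 − 1 = 3 and tw(G) ≤ 3. On the other hand G contains the 4-clique {0, 1, 3, 4}. A clique must lie in a single bag of any decomposition, so no decomposition can have width below 3. Therefore the treewidth is 3.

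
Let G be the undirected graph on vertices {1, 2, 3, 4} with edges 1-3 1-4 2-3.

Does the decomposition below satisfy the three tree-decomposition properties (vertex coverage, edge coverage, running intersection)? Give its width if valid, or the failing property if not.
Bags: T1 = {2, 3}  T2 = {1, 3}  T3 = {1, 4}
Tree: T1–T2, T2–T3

Every vertex of G appears in some bag (union = {1, 2, 3, 4}); every edge is covered by a bag; and for each vertex v the set of bags containing v is connected in the bag tree. The decomposition is therefore valid. The largest bag has 2 vertices, so the width is 1.

Yes; width 1.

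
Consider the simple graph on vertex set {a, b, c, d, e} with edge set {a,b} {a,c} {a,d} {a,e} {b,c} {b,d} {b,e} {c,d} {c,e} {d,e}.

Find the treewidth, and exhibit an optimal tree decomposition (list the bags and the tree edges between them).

Treewidth 4.
One optimal decomposition is:
Bags: B1 = {a, b, c, d, e}
Tree: (single bag)

A single bag containing all 5 vertices is trivially a valid decomposition of width 4. Conversely, {a, b, c, d, e} is a clique of size 5, and the vertices of any clique must share a bag in every tree decomposition; so some bag has ≥ 5 vertices and tw(G) ≥ 4. Therefore the treewidth is 4.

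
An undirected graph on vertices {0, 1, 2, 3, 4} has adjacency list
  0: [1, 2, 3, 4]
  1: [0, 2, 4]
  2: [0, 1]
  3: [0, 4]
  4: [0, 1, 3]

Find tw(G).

2

A width-2 tree decomposition is:
Bags: B1 = {0, 3, 4}  B2 = {0, 1, 4}  B3 = {0, 1, 2}
Tree: B1–B2, B2–B3
Each bag holds 3 vertices, so the decomposition has width 2, which upper-bounds the treewidth. On the other hand G contains the 3-clique {0, 1, 2}. A clique must lie in a single bag of any decomposition, so no decomposition can have width below 2. Combining the bounds, tw(G) = 2.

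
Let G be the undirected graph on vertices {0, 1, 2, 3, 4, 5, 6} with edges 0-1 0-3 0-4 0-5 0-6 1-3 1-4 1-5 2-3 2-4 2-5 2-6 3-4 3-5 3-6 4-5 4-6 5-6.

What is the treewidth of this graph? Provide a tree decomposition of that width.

Every bag has size at most 5, so the width is 5 − 1 = 4 and tw(G) ≤ 4. For the lower bound, the 5 vertices {0, 1, 3, 4, 5} are pairwise adjacent, and any tree decomposition puts a clique entirely inside one bag — forcing width ≥ 4. Therefore the treewidth is 4.

Treewidth 4.
Bags: B1 = {0, 3, 4, 5, 6}  B2 = {0, 1, 3, 4, 5}  B3 = {2, 3, 4, 5, 6}
Tree: B1–B2, B1–B3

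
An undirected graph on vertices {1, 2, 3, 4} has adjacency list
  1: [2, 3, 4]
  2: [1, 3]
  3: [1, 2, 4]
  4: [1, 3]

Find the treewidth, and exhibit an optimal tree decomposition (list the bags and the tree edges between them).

Every bag has size at most 3, so the width is 3 − 1 = 2 and tw(G) ≤ 2. For the lower bound, the 3 vertices {1, 2, 3} are pairwise adjacent, and any tree decomposition puts a clique entirely inside one bag — forcing width ≥ 2. Hence tw(G) = 2 exactly.

Treewidth 2.
One such decomposition:
Bags: B1 = {1, 3, 4}  B2 = {1, 2, 3}
Tree: B1–B2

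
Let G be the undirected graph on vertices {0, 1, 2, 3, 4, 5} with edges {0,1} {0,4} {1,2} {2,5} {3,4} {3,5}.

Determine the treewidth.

A width-2 tree decomposition is:
Bags: B1 = {1, 2, 5}  B2 = {0, 1, 5}  B3 = {0, 4, 5}  B4 = {3, 4, 5}
Tree: B1–B2, B2–B3, B3–B4
The largest bag has 3 vertices, giving width 2; this decomposition certifies tw(G) ≤ 2. The edges 5–2–1–0–4–3–5 form a cycle, so G is not a tree and its treewidth is at least 2. The upper and lower bounds meet at 2, so that is the treewidth.

2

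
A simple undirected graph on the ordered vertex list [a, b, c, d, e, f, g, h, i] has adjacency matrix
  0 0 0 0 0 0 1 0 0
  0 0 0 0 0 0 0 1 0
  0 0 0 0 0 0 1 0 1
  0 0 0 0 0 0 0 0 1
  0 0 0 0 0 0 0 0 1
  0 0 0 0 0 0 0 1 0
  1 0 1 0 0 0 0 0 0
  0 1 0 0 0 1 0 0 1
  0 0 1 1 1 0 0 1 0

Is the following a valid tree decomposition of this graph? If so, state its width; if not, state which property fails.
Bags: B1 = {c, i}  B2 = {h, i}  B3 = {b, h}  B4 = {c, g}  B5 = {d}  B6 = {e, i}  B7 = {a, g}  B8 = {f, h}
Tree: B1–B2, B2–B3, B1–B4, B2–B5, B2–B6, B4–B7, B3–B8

A tree decomposition must satisfy three properties: every vertex lies in some bag; for every edge, both endpoints lie together in some bag; and for every vertex, the bags containing it form a connected subtree. Here edge (i,d) lies in no bag, so the decomposition is invalid.

No — edge (i,d) lies in no bag.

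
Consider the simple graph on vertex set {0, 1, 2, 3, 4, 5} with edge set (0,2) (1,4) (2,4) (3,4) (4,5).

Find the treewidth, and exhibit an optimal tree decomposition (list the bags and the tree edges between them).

The largest bag has 2 vertices, giving width 1; this decomposition certifies tw(G) ≤ 1. G has an edge, so its treewidth is at least 1. Combining the bounds, tw(G) = 1.

Treewidth 1.
Bags: B1 = {4, 5}  B2 = {2, 4}  B3 = {0, 2}  B4 = {3, 4}  B5 = {1, 4}
Tree: B1–B2, B2–B3, B1–B4, B1–B5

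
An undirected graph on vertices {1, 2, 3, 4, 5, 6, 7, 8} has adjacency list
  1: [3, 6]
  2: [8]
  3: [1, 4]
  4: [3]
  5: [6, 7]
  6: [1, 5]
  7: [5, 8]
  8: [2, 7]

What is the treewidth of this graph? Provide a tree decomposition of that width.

Each bag holds 2 vertices, so the decomposition has width 1, which upper-bounds the treewidth. G has an edge, so its treewidth is at least 1. Hence tw(G) = 1 exactly.

Treewidth 1.
Bags: B1 = {2, 8}  B2 = {7, 8}  B3 = {5, 7}  B4 = {5, 6}  B5 = {1, 6}  B6 = {1, 3}  B7 = {3, 4}
Tree: B1–B2, B2–B3, B3–B4, B4–B5, B5–B6, B6–B7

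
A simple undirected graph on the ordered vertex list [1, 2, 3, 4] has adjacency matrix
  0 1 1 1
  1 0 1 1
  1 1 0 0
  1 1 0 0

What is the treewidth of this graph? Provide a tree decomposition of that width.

Treewidth 2.
One optimal decomposition is:
Bags: B1 = {1, 2, 3}  B2 = {1, 2, 4}
Tree: B1–B2

Each bag holds 3 vertices, so the decomposition has width 2, which upper-bounds the treewidth. On the other hand G contains the 3-clique {1, 2, 3}. A clique must lie in a single bag of any decomposition, so no decomposition can have width below 2. Combining the bounds, tw(G) = 2.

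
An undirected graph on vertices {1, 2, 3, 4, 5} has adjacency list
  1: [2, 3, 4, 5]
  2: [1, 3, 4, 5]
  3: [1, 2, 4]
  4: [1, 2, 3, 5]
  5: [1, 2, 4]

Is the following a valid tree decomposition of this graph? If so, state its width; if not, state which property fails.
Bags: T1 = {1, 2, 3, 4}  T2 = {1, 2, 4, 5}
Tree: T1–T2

Every vertex of G appears in some bag (union = {1, 2, 3, 4, 5}); every edge is covered by a bag; and for each vertex v the set of bags containing v is connected in the bag tree. The decomposition is therefore valid. The largest bag has 4 vertices, so the width is 3.

Yes; width 3.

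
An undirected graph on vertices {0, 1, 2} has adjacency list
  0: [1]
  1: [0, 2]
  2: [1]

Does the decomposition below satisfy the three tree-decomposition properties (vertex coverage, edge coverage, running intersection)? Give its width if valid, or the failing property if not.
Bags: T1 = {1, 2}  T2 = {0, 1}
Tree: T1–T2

Vertex coverage: the bags together contain {0, 1, 2}, the full vertex set. Edge coverage: each edge of G has both endpoints in at least one bag. Running intersection: for every vertex, the bags containing it form a connected subtree. All three properties hold, so this is a valid tree decomposition of width max|bag| − 1 = 1, and hence tw(G) ≤ 1.

Yes; width 1.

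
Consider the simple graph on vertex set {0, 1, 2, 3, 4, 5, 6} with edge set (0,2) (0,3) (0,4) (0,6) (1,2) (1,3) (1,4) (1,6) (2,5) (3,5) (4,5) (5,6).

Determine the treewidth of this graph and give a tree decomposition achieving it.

Each bag holds 4 vertices, so the decomposition has width 3, which upper-bounds the treewidth. For the lower bound: the 4 vertex sets {0,4}, {5,6}, {1}, {2} are disjoint, each induces a connected subgraph, and every pair is joined by at least one edge of G. Contracting each set to a single vertex therefore yields K_{4} as a minor, and since treewidth is minor-monotone, tw(G) ≥ tw(K_{4}) = 3. Hence tw(G) = 3 exactly.

Treewidth 3.
Bags: B1 = {0, 1, 4, 5}  B2 = {0, 1, 5, 6}  B3 = {0, 1, 2, 5}  B4 = {0, 1, 3, 5}
Tree: B1–B2, B2–B3, B3–B4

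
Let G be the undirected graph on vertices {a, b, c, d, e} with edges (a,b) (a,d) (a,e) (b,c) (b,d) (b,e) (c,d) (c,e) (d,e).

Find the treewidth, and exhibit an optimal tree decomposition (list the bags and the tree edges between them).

Every bag has size at most 4, so the width is 4 − 1 = 3 and tw(G) ≤ 3. For the lower bound, the 4 vertices {b, c, d, e} are pairwise adjacent, and any tree decomposition puts a clique entirely inside one bag — forcing width ≥ 3. Hence tw(G) = 3 exactly.

Treewidth 3.
One such decomposition:
Bags: B1 = {b, c, d, e}  B2 = {a, b, d, e}
Tree: B1–B2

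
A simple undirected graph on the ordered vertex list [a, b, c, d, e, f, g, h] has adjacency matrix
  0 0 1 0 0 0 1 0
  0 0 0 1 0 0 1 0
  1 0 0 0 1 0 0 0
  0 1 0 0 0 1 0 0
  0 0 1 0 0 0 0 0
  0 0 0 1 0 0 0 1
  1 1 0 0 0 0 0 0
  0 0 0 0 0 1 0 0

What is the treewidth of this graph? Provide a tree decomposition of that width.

Treewidth 1.
Bags: B1 = {c, e}  B2 = {a, c}  B3 = {a, g}  B4 = {b, g}  B5 = {b, d}  B6 = {d, f}  B7 = {f, h}
Tree: B1–B2, B2–B3, B3–B4, B4–B5, B5–B6, B6–B7

The largest bag has 2 vertices, giving width 1; this decomposition certifies tw(G) ≤ 1. G has an edge, so its treewidth is at least 1. The upper and lower bounds meet at 1, so that is the treewidth.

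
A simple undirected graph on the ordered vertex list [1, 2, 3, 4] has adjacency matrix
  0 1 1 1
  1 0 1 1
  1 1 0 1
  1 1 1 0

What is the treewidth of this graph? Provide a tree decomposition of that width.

With just one bag of size 4, the width is 4 − 1 = 3, so tw(G) ≤ 3. For the lower bound, the 4 vertices {1, 2, 3, 4} are pairwise adjacent, and any tree decomposition puts a clique entirely inside one bag — forcing width ≥ 3. Therefore the treewidth is 3.

Treewidth 3.
Bags: B1 = {1, 2, 3, 4}
Tree: (single bag)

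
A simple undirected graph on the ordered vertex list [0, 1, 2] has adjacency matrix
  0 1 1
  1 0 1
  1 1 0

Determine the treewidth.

2

A width-2 tree decomposition is:
Bags: B1 = {0, 1, 2}
Tree: (single bag)
With just one bag of size 3, the width is 3 − 1 = 2, so tw(G) ≤ 2. For the lower bound, the 3 vertices {0, 1, 2} are pairwise adjacent, and any tree decomposition puts a clique entirely inside one bag — forcing width ≥ 2. Therefore the treewidth is 2.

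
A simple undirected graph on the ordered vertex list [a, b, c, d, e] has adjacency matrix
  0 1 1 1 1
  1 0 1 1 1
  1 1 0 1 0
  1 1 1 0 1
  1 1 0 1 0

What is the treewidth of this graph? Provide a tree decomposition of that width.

Treewidth 3.
Bags: B1 = {a, b, c, d}  B2 = {a, b, d, e}
Tree: B1–B2

The largest bag has 4 vertices, giving width 3; this decomposition certifies tw(G) ≤ 3. For the lower bound, the 4 vertices {a, b, d, e} are pairwise adjacent, and any tree decomposition puts a clique entirely inside one bag — forcing width ≥ 3. Therefore the treewidth is 3.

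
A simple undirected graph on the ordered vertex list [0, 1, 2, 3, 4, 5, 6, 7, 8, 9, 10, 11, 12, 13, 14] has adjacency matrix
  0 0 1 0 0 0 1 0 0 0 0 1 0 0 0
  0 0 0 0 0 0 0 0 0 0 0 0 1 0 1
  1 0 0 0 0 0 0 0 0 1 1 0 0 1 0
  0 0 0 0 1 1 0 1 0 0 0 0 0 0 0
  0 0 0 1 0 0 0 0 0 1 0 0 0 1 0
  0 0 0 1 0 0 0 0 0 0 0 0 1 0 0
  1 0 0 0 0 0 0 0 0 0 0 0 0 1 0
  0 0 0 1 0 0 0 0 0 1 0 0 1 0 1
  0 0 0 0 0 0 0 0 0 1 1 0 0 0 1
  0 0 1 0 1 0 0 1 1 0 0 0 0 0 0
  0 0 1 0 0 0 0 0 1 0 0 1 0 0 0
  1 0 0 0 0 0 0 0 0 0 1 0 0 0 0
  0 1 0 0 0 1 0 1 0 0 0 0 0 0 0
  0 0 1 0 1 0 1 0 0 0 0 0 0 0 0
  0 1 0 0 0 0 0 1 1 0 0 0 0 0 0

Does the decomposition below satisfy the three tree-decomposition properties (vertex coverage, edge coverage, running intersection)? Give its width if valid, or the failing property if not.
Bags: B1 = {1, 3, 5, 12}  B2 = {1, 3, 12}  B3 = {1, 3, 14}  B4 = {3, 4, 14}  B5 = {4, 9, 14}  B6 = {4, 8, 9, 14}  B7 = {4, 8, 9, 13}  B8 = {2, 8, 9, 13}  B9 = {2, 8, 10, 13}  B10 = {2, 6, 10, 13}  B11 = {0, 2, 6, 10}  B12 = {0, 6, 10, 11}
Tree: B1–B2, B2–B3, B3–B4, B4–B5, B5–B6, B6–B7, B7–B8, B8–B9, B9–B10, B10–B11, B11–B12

A tree decomposition must satisfy three properties: every vertex lies in some bag; for every edge, both endpoints lie together in some bag; and for every vertex, the bags containing it form a connected subtree. Here vertex 7 appears in no bag, so the decomposition is invalid.

No — vertex 7 appears in no bag.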